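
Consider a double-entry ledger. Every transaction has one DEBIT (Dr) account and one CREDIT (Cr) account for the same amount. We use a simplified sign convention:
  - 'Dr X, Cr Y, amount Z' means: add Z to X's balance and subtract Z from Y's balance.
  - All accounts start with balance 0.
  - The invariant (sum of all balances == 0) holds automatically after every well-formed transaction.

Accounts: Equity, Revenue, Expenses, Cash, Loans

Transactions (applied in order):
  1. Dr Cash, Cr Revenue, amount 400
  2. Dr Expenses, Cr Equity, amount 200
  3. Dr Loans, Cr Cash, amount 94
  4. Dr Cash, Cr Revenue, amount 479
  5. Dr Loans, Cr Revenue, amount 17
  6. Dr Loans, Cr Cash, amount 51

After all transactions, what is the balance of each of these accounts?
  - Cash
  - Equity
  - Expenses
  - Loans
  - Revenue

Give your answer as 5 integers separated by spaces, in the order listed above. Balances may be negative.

Answer: 734 -200 200 162 -896

Derivation:
After txn 1 (Dr Cash, Cr Revenue, amount 400): Cash=400 Revenue=-400
After txn 2 (Dr Expenses, Cr Equity, amount 200): Cash=400 Equity=-200 Expenses=200 Revenue=-400
After txn 3 (Dr Loans, Cr Cash, amount 94): Cash=306 Equity=-200 Expenses=200 Loans=94 Revenue=-400
After txn 4 (Dr Cash, Cr Revenue, amount 479): Cash=785 Equity=-200 Expenses=200 Loans=94 Revenue=-879
After txn 5 (Dr Loans, Cr Revenue, amount 17): Cash=785 Equity=-200 Expenses=200 Loans=111 Revenue=-896
After txn 6 (Dr Loans, Cr Cash, amount 51): Cash=734 Equity=-200 Expenses=200 Loans=162 Revenue=-896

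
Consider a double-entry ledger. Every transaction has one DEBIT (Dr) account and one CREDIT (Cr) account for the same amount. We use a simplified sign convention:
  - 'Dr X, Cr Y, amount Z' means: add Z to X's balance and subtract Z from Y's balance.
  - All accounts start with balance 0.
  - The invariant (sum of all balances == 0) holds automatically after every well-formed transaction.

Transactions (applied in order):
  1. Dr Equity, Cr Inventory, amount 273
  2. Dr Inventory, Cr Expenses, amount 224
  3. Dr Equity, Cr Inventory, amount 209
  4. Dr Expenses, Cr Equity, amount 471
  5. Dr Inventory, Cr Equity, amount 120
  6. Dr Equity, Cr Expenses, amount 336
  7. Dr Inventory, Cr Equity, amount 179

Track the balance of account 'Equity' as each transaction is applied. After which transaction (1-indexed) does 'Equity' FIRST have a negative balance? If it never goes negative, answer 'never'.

Answer: 5

Derivation:
After txn 1: Equity=273
After txn 2: Equity=273
After txn 3: Equity=482
After txn 4: Equity=11
After txn 5: Equity=-109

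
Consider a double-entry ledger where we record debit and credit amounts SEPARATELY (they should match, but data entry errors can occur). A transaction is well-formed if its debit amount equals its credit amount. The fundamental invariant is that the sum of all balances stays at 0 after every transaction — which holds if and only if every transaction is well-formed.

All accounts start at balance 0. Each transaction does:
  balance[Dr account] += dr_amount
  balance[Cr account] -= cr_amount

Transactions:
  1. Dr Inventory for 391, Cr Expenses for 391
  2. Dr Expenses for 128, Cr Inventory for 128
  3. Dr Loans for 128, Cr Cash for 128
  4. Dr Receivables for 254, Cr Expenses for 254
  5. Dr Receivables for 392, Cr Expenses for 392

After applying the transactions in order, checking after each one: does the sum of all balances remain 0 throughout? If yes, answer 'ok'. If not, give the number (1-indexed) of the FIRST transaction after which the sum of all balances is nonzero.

Answer: ok

Derivation:
After txn 1: dr=391 cr=391 sum_balances=0
After txn 2: dr=128 cr=128 sum_balances=0
After txn 3: dr=128 cr=128 sum_balances=0
After txn 4: dr=254 cr=254 sum_balances=0
After txn 5: dr=392 cr=392 sum_balances=0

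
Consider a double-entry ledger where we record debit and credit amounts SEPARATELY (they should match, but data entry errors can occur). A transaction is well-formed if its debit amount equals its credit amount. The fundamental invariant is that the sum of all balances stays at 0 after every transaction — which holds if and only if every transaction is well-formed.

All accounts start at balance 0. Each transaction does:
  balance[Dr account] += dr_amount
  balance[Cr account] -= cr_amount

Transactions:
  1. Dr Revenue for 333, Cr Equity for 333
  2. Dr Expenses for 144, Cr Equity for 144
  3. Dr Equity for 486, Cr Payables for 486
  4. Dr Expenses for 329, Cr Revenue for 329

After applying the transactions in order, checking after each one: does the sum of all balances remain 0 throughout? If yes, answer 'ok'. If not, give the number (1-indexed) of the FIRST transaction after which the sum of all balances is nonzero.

After txn 1: dr=333 cr=333 sum_balances=0
After txn 2: dr=144 cr=144 sum_balances=0
After txn 3: dr=486 cr=486 sum_balances=0
After txn 4: dr=329 cr=329 sum_balances=0

Answer: ok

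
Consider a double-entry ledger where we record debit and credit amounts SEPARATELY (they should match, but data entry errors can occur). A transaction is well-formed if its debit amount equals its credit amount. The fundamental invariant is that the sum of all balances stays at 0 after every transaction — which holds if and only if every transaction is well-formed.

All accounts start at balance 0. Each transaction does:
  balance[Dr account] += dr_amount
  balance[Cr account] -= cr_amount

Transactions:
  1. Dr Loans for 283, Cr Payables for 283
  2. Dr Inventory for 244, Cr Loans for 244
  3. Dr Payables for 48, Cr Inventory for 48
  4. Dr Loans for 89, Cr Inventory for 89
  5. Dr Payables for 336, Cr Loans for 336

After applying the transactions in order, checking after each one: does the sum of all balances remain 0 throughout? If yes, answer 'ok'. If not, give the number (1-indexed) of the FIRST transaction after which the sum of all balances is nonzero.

After txn 1: dr=283 cr=283 sum_balances=0
After txn 2: dr=244 cr=244 sum_balances=0
After txn 3: dr=48 cr=48 sum_balances=0
After txn 4: dr=89 cr=89 sum_balances=0
After txn 5: dr=336 cr=336 sum_balances=0

Answer: ok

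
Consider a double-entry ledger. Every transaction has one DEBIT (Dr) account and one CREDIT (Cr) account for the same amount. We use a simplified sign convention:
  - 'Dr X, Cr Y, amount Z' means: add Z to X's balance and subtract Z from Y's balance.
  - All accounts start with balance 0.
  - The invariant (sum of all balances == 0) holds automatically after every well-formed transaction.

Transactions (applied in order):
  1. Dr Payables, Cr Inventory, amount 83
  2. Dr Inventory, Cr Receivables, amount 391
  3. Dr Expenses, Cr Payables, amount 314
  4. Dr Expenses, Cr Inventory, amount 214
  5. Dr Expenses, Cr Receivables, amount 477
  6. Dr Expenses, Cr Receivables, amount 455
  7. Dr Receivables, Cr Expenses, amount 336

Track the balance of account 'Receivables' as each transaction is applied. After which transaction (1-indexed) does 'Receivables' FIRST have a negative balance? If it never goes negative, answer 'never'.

Answer: 2

Derivation:
After txn 1: Receivables=0
After txn 2: Receivables=-391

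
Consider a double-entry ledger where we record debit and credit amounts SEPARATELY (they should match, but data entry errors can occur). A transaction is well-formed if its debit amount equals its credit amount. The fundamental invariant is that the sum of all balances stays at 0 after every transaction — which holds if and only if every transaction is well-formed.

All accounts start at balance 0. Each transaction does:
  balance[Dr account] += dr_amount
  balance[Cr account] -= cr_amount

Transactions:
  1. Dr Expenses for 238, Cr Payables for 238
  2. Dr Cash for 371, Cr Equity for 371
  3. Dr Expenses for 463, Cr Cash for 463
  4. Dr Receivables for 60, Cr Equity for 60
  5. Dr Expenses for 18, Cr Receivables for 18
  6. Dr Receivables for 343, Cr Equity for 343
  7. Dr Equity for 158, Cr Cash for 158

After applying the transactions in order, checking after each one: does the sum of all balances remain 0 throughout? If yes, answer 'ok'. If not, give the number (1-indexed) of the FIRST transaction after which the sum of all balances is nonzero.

After txn 1: dr=238 cr=238 sum_balances=0
After txn 2: dr=371 cr=371 sum_balances=0
After txn 3: dr=463 cr=463 sum_balances=0
After txn 4: dr=60 cr=60 sum_balances=0
After txn 5: dr=18 cr=18 sum_balances=0
After txn 6: dr=343 cr=343 sum_balances=0
After txn 7: dr=158 cr=158 sum_balances=0

Answer: ok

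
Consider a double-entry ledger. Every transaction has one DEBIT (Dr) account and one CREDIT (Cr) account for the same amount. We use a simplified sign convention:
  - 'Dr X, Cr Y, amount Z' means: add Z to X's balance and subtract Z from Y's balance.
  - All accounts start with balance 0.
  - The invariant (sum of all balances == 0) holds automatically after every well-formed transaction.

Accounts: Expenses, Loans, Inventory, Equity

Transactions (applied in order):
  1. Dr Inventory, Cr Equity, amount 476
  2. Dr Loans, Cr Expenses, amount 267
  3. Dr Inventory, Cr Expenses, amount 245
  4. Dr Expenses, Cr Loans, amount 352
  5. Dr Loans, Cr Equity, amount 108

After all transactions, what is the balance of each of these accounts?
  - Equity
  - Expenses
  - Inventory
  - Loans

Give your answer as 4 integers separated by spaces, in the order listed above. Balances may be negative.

After txn 1 (Dr Inventory, Cr Equity, amount 476): Equity=-476 Inventory=476
After txn 2 (Dr Loans, Cr Expenses, amount 267): Equity=-476 Expenses=-267 Inventory=476 Loans=267
After txn 3 (Dr Inventory, Cr Expenses, amount 245): Equity=-476 Expenses=-512 Inventory=721 Loans=267
After txn 4 (Dr Expenses, Cr Loans, amount 352): Equity=-476 Expenses=-160 Inventory=721 Loans=-85
After txn 5 (Dr Loans, Cr Equity, amount 108): Equity=-584 Expenses=-160 Inventory=721 Loans=23

Answer: -584 -160 721 23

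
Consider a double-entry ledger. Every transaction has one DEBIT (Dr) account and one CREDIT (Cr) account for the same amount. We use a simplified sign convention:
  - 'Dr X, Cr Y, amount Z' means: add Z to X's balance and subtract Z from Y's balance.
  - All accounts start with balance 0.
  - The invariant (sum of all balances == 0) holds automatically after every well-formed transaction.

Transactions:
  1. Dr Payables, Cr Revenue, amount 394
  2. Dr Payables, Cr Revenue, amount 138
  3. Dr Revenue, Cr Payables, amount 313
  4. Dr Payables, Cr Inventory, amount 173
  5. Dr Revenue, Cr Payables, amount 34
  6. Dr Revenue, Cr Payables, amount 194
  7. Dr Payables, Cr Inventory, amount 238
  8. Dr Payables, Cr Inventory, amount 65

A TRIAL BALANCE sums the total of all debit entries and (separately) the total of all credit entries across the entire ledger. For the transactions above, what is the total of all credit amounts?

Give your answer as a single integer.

Txn 1: credit+=394
Txn 2: credit+=138
Txn 3: credit+=313
Txn 4: credit+=173
Txn 5: credit+=34
Txn 6: credit+=194
Txn 7: credit+=238
Txn 8: credit+=65
Total credits = 1549

Answer: 1549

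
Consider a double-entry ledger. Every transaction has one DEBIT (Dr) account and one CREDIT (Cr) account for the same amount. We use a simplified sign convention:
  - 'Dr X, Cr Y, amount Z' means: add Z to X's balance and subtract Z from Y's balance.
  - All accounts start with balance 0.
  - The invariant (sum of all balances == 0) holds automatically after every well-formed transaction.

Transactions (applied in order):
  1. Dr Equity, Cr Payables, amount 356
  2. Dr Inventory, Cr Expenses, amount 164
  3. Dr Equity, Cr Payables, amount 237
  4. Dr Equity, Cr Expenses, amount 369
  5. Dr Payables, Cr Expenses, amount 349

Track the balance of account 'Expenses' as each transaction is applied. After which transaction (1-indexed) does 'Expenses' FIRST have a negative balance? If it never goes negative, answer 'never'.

Answer: 2

Derivation:
After txn 1: Expenses=0
After txn 2: Expenses=-164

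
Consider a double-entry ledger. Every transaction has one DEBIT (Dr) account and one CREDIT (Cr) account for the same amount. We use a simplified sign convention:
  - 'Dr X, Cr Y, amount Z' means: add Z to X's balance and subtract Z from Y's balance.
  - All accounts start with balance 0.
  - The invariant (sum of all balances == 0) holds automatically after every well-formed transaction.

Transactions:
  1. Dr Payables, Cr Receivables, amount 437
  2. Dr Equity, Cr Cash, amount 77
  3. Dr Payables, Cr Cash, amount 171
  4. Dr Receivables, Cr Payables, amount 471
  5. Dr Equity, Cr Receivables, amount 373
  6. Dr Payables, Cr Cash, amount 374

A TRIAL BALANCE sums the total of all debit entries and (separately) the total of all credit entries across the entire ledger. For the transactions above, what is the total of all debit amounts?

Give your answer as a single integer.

Txn 1: debit+=437
Txn 2: debit+=77
Txn 3: debit+=171
Txn 4: debit+=471
Txn 5: debit+=373
Txn 6: debit+=374
Total debits = 1903

Answer: 1903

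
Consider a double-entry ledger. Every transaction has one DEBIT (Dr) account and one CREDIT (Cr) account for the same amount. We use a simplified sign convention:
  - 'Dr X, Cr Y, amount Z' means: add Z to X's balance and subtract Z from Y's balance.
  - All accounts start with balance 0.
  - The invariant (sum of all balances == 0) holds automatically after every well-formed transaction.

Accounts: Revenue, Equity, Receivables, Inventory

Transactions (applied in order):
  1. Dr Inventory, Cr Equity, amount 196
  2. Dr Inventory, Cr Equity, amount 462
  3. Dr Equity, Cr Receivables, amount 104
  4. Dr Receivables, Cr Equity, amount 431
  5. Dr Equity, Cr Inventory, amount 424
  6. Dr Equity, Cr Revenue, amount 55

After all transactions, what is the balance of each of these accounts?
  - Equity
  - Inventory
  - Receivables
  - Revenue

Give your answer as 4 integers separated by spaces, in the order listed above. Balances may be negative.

After txn 1 (Dr Inventory, Cr Equity, amount 196): Equity=-196 Inventory=196
After txn 2 (Dr Inventory, Cr Equity, amount 462): Equity=-658 Inventory=658
After txn 3 (Dr Equity, Cr Receivables, amount 104): Equity=-554 Inventory=658 Receivables=-104
After txn 4 (Dr Receivables, Cr Equity, amount 431): Equity=-985 Inventory=658 Receivables=327
After txn 5 (Dr Equity, Cr Inventory, amount 424): Equity=-561 Inventory=234 Receivables=327
After txn 6 (Dr Equity, Cr Revenue, amount 55): Equity=-506 Inventory=234 Receivables=327 Revenue=-55

Answer: -506 234 327 -55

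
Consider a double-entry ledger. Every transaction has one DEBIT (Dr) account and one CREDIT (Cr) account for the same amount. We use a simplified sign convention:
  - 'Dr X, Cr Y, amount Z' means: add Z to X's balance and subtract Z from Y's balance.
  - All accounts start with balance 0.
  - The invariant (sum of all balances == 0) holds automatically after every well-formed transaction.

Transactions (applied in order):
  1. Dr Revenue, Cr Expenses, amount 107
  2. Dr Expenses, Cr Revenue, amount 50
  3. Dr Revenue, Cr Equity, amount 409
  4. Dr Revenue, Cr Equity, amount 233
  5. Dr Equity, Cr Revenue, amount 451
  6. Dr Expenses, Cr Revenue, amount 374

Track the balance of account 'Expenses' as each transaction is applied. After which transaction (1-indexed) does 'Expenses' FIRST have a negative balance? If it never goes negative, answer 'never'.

Answer: 1

Derivation:
After txn 1: Expenses=-107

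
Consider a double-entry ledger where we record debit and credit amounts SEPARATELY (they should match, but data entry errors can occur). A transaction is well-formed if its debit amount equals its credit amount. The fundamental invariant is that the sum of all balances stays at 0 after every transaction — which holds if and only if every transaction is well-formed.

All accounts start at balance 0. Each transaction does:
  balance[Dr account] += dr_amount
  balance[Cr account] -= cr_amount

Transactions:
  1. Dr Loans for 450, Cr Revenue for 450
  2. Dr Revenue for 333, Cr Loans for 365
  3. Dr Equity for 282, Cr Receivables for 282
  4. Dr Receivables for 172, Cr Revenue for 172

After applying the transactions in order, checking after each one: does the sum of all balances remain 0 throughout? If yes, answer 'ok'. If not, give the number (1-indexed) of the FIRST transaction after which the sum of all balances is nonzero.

Answer: 2

Derivation:
After txn 1: dr=450 cr=450 sum_balances=0
After txn 2: dr=333 cr=365 sum_balances=-32
After txn 3: dr=282 cr=282 sum_balances=-32
After txn 4: dr=172 cr=172 sum_balances=-32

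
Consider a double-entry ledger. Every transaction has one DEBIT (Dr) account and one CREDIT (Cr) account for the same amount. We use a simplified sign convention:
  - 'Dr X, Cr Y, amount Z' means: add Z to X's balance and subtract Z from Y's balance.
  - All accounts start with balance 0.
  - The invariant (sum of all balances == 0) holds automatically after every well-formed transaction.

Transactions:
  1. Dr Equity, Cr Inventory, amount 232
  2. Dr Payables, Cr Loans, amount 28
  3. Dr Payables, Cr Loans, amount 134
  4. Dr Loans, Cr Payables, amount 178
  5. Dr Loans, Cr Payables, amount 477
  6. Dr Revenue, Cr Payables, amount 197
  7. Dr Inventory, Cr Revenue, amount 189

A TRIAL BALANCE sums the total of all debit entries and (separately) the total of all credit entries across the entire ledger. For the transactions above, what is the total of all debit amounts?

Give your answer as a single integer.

Answer: 1435

Derivation:
Txn 1: debit+=232
Txn 2: debit+=28
Txn 3: debit+=134
Txn 4: debit+=178
Txn 5: debit+=477
Txn 6: debit+=197
Txn 7: debit+=189
Total debits = 1435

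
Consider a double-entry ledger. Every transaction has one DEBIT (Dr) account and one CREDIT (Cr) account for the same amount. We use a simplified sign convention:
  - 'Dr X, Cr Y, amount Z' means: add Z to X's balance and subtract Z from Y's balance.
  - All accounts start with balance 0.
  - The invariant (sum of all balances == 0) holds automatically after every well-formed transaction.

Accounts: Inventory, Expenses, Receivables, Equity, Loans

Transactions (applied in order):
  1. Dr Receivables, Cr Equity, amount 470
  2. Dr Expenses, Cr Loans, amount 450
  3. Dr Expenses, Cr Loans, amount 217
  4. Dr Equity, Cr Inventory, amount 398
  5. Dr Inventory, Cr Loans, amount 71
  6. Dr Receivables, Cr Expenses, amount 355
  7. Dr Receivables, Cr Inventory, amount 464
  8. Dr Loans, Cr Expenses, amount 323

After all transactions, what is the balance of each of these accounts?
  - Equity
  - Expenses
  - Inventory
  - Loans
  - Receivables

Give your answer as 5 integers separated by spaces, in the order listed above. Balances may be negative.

Answer: -72 -11 -791 -415 1289

Derivation:
After txn 1 (Dr Receivables, Cr Equity, amount 470): Equity=-470 Receivables=470
After txn 2 (Dr Expenses, Cr Loans, amount 450): Equity=-470 Expenses=450 Loans=-450 Receivables=470
After txn 3 (Dr Expenses, Cr Loans, amount 217): Equity=-470 Expenses=667 Loans=-667 Receivables=470
After txn 4 (Dr Equity, Cr Inventory, amount 398): Equity=-72 Expenses=667 Inventory=-398 Loans=-667 Receivables=470
After txn 5 (Dr Inventory, Cr Loans, amount 71): Equity=-72 Expenses=667 Inventory=-327 Loans=-738 Receivables=470
After txn 6 (Dr Receivables, Cr Expenses, amount 355): Equity=-72 Expenses=312 Inventory=-327 Loans=-738 Receivables=825
After txn 7 (Dr Receivables, Cr Inventory, amount 464): Equity=-72 Expenses=312 Inventory=-791 Loans=-738 Receivables=1289
After txn 8 (Dr Loans, Cr Expenses, amount 323): Equity=-72 Expenses=-11 Inventory=-791 Loans=-415 Receivables=1289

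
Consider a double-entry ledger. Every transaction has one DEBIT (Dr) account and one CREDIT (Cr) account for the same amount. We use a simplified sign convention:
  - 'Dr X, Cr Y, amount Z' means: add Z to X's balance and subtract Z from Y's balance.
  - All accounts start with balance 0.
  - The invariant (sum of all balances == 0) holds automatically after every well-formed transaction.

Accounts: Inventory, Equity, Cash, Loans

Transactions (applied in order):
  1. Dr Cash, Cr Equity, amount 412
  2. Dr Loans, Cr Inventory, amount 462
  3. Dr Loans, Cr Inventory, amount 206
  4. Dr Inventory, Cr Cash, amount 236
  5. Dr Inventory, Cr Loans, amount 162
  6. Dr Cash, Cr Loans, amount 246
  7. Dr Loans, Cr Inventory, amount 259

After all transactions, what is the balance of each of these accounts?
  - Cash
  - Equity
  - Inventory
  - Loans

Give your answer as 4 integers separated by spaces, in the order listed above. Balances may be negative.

After txn 1 (Dr Cash, Cr Equity, amount 412): Cash=412 Equity=-412
After txn 2 (Dr Loans, Cr Inventory, amount 462): Cash=412 Equity=-412 Inventory=-462 Loans=462
After txn 3 (Dr Loans, Cr Inventory, amount 206): Cash=412 Equity=-412 Inventory=-668 Loans=668
After txn 4 (Dr Inventory, Cr Cash, amount 236): Cash=176 Equity=-412 Inventory=-432 Loans=668
After txn 5 (Dr Inventory, Cr Loans, amount 162): Cash=176 Equity=-412 Inventory=-270 Loans=506
After txn 6 (Dr Cash, Cr Loans, amount 246): Cash=422 Equity=-412 Inventory=-270 Loans=260
After txn 7 (Dr Loans, Cr Inventory, amount 259): Cash=422 Equity=-412 Inventory=-529 Loans=519

Answer: 422 -412 -529 519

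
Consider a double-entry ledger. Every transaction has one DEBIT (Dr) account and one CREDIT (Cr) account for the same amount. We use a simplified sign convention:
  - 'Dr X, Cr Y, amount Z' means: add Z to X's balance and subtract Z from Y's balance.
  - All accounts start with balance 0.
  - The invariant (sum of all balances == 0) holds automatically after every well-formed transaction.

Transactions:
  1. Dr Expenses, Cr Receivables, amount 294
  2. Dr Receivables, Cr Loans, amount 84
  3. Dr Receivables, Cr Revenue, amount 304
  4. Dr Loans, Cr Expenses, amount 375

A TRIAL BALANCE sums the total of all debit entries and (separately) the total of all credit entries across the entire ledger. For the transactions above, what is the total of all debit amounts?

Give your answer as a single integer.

Txn 1: debit+=294
Txn 2: debit+=84
Txn 3: debit+=304
Txn 4: debit+=375
Total debits = 1057

Answer: 1057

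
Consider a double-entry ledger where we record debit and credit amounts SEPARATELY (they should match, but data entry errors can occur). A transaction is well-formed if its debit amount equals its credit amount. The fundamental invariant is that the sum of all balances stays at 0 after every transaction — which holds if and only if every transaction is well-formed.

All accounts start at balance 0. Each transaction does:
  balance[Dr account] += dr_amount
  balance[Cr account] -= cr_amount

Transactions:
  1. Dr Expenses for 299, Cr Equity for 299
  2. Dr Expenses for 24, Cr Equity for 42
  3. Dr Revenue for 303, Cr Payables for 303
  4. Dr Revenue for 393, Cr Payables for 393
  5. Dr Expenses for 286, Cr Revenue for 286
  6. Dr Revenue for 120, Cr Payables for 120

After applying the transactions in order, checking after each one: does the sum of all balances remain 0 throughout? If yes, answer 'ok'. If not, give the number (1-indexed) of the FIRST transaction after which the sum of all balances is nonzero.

After txn 1: dr=299 cr=299 sum_balances=0
After txn 2: dr=24 cr=42 sum_balances=-18
After txn 3: dr=303 cr=303 sum_balances=-18
After txn 4: dr=393 cr=393 sum_balances=-18
After txn 5: dr=286 cr=286 sum_balances=-18
After txn 6: dr=120 cr=120 sum_balances=-18

Answer: 2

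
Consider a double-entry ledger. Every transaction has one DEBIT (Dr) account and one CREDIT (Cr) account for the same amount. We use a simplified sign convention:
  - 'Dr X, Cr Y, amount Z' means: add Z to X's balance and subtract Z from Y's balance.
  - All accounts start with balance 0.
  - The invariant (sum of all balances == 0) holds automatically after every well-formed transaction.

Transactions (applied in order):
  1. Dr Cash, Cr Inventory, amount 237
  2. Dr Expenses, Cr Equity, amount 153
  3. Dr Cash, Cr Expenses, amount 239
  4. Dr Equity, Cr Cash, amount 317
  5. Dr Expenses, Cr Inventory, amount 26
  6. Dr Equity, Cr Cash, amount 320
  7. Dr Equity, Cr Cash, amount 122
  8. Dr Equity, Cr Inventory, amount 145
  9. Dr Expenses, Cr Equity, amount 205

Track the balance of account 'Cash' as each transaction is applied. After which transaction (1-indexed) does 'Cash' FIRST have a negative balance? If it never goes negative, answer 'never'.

Answer: 6

Derivation:
After txn 1: Cash=237
After txn 2: Cash=237
After txn 3: Cash=476
After txn 4: Cash=159
After txn 5: Cash=159
After txn 6: Cash=-161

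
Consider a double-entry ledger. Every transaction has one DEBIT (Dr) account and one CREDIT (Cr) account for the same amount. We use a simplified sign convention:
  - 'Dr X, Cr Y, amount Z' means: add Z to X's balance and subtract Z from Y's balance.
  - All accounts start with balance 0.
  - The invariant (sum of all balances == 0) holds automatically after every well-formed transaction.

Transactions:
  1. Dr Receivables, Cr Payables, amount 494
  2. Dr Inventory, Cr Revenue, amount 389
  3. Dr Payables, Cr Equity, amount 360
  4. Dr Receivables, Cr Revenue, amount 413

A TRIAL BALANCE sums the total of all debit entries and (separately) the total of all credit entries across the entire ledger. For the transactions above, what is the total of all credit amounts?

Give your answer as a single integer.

Txn 1: credit+=494
Txn 2: credit+=389
Txn 3: credit+=360
Txn 4: credit+=413
Total credits = 1656

Answer: 1656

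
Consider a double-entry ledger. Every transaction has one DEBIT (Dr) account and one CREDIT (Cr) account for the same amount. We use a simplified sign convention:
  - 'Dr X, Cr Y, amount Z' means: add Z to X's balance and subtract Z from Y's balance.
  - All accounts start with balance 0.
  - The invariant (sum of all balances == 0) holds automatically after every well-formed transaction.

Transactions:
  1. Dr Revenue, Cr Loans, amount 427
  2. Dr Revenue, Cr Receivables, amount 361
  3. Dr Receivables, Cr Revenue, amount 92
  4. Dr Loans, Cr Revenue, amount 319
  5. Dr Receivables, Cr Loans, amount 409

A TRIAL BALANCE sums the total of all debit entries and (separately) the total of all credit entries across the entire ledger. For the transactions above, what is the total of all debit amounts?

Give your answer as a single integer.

Answer: 1608

Derivation:
Txn 1: debit+=427
Txn 2: debit+=361
Txn 3: debit+=92
Txn 4: debit+=319
Txn 5: debit+=409
Total debits = 1608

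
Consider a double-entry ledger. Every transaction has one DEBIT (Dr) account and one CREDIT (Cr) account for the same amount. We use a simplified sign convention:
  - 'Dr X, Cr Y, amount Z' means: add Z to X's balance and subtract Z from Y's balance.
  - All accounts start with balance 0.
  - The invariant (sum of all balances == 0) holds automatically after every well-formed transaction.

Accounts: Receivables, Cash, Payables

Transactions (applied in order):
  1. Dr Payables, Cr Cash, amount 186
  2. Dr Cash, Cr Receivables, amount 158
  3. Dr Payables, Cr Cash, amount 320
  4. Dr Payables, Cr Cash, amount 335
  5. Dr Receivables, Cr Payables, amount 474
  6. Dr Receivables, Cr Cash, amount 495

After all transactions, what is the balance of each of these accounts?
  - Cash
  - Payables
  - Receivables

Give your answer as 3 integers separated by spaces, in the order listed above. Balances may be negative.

After txn 1 (Dr Payables, Cr Cash, amount 186): Cash=-186 Payables=186
After txn 2 (Dr Cash, Cr Receivables, amount 158): Cash=-28 Payables=186 Receivables=-158
After txn 3 (Dr Payables, Cr Cash, amount 320): Cash=-348 Payables=506 Receivables=-158
After txn 4 (Dr Payables, Cr Cash, amount 335): Cash=-683 Payables=841 Receivables=-158
After txn 5 (Dr Receivables, Cr Payables, amount 474): Cash=-683 Payables=367 Receivables=316
After txn 6 (Dr Receivables, Cr Cash, amount 495): Cash=-1178 Payables=367 Receivables=811

Answer: -1178 367 811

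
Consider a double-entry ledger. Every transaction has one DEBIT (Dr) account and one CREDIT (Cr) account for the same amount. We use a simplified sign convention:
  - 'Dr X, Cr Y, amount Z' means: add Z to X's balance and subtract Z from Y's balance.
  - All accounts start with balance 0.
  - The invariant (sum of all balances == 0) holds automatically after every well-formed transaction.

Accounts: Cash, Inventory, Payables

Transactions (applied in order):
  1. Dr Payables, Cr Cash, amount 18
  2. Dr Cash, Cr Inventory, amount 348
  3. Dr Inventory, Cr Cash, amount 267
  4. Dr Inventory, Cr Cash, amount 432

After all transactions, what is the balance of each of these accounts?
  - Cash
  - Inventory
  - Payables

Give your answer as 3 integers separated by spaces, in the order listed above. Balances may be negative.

Answer: -369 351 18

Derivation:
After txn 1 (Dr Payables, Cr Cash, amount 18): Cash=-18 Payables=18
After txn 2 (Dr Cash, Cr Inventory, amount 348): Cash=330 Inventory=-348 Payables=18
After txn 3 (Dr Inventory, Cr Cash, amount 267): Cash=63 Inventory=-81 Payables=18
After txn 4 (Dr Inventory, Cr Cash, amount 432): Cash=-369 Inventory=351 Payables=18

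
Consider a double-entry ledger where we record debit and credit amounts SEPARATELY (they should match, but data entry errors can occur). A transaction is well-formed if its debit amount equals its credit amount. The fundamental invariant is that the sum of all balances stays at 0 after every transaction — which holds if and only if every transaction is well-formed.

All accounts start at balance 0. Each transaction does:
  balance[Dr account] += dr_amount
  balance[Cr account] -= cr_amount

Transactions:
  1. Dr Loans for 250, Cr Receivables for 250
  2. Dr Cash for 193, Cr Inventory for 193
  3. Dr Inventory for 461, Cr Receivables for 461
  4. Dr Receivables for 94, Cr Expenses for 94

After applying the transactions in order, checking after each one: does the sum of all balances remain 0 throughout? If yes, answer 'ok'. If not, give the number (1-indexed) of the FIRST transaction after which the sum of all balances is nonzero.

Answer: ok

Derivation:
After txn 1: dr=250 cr=250 sum_balances=0
After txn 2: dr=193 cr=193 sum_balances=0
After txn 3: dr=461 cr=461 sum_balances=0
After txn 4: dr=94 cr=94 sum_balances=0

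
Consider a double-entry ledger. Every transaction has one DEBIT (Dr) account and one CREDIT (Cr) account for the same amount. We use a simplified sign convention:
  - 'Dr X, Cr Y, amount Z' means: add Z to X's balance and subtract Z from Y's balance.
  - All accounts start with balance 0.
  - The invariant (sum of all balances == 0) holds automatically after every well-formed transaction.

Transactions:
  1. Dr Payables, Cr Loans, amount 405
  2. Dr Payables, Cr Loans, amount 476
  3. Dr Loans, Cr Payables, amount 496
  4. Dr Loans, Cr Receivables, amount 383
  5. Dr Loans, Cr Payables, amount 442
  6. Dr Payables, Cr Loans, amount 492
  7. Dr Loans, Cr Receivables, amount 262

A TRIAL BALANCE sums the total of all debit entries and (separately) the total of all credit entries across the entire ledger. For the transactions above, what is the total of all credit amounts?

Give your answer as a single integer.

Txn 1: credit+=405
Txn 2: credit+=476
Txn 3: credit+=496
Txn 4: credit+=383
Txn 5: credit+=442
Txn 6: credit+=492
Txn 7: credit+=262
Total credits = 2956

Answer: 2956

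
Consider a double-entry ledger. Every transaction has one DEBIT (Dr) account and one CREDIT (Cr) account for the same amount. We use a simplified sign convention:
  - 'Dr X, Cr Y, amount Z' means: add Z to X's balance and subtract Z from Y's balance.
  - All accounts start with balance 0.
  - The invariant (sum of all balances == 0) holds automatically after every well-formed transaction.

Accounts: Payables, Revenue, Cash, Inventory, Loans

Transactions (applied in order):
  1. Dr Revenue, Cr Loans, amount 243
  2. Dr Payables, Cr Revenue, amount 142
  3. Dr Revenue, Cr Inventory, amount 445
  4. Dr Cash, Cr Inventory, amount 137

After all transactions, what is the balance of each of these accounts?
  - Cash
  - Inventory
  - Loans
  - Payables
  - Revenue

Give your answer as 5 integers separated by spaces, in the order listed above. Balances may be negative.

Answer: 137 -582 -243 142 546

Derivation:
After txn 1 (Dr Revenue, Cr Loans, amount 243): Loans=-243 Revenue=243
After txn 2 (Dr Payables, Cr Revenue, amount 142): Loans=-243 Payables=142 Revenue=101
After txn 3 (Dr Revenue, Cr Inventory, amount 445): Inventory=-445 Loans=-243 Payables=142 Revenue=546
After txn 4 (Dr Cash, Cr Inventory, amount 137): Cash=137 Inventory=-582 Loans=-243 Payables=142 Revenue=546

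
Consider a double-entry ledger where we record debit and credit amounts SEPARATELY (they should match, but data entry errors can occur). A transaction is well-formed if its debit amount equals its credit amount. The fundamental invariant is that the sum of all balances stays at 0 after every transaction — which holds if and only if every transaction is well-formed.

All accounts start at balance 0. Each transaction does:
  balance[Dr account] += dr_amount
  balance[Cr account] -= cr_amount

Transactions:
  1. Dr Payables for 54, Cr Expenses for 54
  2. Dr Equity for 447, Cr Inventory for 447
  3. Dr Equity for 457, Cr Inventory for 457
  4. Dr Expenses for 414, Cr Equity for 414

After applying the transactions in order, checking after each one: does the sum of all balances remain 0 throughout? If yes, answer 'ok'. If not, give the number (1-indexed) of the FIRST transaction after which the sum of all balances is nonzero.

After txn 1: dr=54 cr=54 sum_balances=0
After txn 2: dr=447 cr=447 sum_balances=0
After txn 3: dr=457 cr=457 sum_balances=0
After txn 4: dr=414 cr=414 sum_balances=0

Answer: ok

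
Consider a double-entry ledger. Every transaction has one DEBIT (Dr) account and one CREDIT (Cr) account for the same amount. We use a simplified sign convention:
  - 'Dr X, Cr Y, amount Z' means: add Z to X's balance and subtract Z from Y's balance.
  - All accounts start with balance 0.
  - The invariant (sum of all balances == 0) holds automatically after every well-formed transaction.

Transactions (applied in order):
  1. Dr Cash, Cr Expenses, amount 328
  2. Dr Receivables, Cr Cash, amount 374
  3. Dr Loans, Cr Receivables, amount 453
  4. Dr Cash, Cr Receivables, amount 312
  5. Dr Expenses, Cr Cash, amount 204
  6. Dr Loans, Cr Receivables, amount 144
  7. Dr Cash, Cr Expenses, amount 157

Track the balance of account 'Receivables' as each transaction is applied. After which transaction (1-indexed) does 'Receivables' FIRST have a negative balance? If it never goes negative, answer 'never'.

After txn 1: Receivables=0
After txn 2: Receivables=374
After txn 3: Receivables=-79

Answer: 3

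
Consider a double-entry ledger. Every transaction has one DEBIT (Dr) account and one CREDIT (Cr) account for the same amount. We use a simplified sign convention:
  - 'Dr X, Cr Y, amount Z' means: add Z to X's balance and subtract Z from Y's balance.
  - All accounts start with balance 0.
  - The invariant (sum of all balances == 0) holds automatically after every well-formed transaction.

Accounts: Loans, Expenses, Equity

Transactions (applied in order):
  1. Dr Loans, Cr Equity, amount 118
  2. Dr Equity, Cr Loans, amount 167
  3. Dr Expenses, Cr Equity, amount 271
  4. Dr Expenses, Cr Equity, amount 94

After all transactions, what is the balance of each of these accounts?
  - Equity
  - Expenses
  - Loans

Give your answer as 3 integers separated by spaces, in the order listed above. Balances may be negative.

After txn 1 (Dr Loans, Cr Equity, amount 118): Equity=-118 Loans=118
After txn 2 (Dr Equity, Cr Loans, amount 167): Equity=49 Loans=-49
After txn 3 (Dr Expenses, Cr Equity, amount 271): Equity=-222 Expenses=271 Loans=-49
After txn 4 (Dr Expenses, Cr Equity, amount 94): Equity=-316 Expenses=365 Loans=-49

Answer: -316 365 -49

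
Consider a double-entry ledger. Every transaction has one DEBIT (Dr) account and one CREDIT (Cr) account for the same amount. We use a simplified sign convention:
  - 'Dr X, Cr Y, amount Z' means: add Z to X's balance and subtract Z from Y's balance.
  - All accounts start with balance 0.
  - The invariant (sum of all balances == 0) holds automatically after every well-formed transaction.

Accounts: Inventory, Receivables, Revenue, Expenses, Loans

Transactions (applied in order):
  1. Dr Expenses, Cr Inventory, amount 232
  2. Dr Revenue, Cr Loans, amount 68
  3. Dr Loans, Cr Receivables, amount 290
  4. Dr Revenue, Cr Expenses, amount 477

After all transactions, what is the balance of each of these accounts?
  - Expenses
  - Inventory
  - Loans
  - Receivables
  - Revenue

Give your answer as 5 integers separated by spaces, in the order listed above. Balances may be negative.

After txn 1 (Dr Expenses, Cr Inventory, amount 232): Expenses=232 Inventory=-232
After txn 2 (Dr Revenue, Cr Loans, amount 68): Expenses=232 Inventory=-232 Loans=-68 Revenue=68
After txn 3 (Dr Loans, Cr Receivables, amount 290): Expenses=232 Inventory=-232 Loans=222 Receivables=-290 Revenue=68
After txn 4 (Dr Revenue, Cr Expenses, amount 477): Expenses=-245 Inventory=-232 Loans=222 Receivables=-290 Revenue=545

Answer: -245 -232 222 -290 545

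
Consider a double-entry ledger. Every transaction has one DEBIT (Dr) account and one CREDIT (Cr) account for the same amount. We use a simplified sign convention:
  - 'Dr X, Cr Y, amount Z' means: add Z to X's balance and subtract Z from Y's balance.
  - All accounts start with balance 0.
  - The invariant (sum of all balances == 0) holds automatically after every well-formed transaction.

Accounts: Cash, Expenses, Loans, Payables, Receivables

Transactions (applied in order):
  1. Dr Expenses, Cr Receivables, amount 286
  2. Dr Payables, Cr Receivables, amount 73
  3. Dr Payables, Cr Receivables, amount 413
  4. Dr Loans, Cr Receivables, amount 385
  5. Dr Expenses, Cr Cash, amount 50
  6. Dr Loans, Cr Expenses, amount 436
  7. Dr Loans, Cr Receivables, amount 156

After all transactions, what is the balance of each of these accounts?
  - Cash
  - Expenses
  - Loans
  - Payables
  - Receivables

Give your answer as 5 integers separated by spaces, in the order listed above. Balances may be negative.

After txn 1 (Dr Expenses, Cr Receivables, amount 286): Expenses=286 Receivables=-286
After txn 2 (Dr Payables, Cr Receivables, amount 73): Expenses=286 Payables=73 Receivables=-359
After txn 3 (Dr Payables, Cr Receivables, amount 413): Expenses=286 Payables=486 Receivables=-772
After txn 4 (Dr Loans, Cr Receivables, amount 385): Expenses=286 Loans=385 Payables=486 Receivables=-1157
After txn 5 (Dr Expenses, Cr Cash, amount 50): Cash=-50 Expenses=336 Loans=385 Payables=486 Receivables=-1157
After txn 6 (Dr Loans, Cr Expenses, amount 436): Cash=-50 Expenses=-100 Loans=821 Payables=486 Receivables=-1157
After txn 7 (Dr Loans, Cr Receivables, amount 156): Cash=-50 Expenses=-100 Loans=977 Payables=486 Receivables=-1313

Answer: -50 -100 977 486 -1313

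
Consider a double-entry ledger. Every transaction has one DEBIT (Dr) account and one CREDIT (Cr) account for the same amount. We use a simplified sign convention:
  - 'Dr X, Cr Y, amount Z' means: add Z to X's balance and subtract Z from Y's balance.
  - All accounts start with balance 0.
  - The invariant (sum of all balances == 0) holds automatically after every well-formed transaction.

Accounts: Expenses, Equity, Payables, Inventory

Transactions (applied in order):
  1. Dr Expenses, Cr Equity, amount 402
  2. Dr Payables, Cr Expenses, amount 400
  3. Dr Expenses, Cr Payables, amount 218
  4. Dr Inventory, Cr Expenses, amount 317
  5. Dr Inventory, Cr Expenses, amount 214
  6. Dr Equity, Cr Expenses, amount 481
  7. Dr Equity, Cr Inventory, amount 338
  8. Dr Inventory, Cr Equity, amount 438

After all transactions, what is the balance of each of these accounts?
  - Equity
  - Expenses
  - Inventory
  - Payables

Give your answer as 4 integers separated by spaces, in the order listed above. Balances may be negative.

After txn 1 (Dr Expenses, Cr Equity, amount 402): Equity=-402 Expenses=402
After txn 2 (Dr Payables, Cr Expenses, amount 400): Equity=-402 Expenses=2 Payables=400
After txn 3 (Dr Expenses, Cr Payables, amount 218): Equity=-402 Expenses=220 Payables=182
After txn 4 (Dr Inventory, Cr Expenses, amount 317): Equity=-402 Expenses=-97 Inventory=317 Payables=182
After txn 5 (Dr Inventory, Cr Expenses, amount 214): Equity=-402 Expenses=-311 Inventory=531 Payables=182
After txn 6 (Dr Equity, Cr Expenses, amount 481): Equity=79 Expenses=-792 Inventory=531 Payables=182
After txn 7 (Dr Equity, Cr Inventory, amount 338): Equity=417 Expenses=-792 Inventory=193 Payables=182
After txn 8 (Dr Inventory, Cr Equity, amount 438): Equity=-21 Expenses=-792 Inventory=631 Payables=182

Answer: -21 -792 631 182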